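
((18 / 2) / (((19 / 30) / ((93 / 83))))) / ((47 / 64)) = 1607040 / 74119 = 21.68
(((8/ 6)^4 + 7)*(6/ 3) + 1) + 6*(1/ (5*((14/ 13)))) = 63604/ 2835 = 22.44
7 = 7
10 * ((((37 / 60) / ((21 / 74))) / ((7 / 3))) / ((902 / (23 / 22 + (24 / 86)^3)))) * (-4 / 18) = -2555480813 / 1043672964642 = -0.00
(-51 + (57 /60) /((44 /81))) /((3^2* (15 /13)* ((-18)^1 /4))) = 187811 /178200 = 1.05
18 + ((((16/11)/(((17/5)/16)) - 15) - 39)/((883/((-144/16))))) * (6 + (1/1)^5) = 3527712/165121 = 21.36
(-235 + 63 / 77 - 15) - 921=-12872 / 11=-1170.18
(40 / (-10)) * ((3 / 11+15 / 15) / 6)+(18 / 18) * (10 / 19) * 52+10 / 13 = 222434 / 8151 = 27.29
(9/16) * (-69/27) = -23/16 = -1.44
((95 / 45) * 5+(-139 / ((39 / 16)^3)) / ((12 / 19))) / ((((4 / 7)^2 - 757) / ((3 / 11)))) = 40471501 / 24193076193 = 0.00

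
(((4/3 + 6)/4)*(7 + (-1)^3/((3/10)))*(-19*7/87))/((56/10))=-11495/6264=-1.84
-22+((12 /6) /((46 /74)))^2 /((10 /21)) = -692 /2645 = -0.26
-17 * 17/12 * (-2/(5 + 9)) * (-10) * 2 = -1445/21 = -68.81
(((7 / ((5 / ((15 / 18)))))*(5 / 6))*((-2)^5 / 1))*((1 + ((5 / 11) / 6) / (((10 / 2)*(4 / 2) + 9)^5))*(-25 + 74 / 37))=526220575580 / 735401403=715.56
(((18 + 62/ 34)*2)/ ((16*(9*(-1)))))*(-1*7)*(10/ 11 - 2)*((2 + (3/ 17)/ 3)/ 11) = -82565/ 209814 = -0.39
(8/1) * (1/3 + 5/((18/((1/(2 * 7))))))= 178/63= 2.83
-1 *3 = -3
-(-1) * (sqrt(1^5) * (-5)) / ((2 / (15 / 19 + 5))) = -275 / 19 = -14.47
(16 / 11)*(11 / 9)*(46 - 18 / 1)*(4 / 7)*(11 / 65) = 2816 / 585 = 4.81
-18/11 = -1.64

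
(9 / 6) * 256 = 384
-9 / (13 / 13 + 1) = -9 / 2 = -4.50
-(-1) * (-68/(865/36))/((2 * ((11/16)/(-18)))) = 37.05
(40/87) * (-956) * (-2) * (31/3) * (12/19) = 9483520/1653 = 5737.16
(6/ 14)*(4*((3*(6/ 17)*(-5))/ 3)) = -360/ 119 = -3.03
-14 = -14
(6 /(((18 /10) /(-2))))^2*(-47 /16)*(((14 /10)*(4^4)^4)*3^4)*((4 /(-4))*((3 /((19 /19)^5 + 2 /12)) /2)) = 81754702479360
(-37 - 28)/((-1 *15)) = 13/3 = 4.33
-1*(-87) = 87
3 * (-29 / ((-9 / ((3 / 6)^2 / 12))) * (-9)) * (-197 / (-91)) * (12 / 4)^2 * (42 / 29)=-5319 / 104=-51.14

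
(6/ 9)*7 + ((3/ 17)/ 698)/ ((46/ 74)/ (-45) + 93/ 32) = 12800841518/ 2742986091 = 4.67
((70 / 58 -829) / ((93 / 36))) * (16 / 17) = -4609152 / 15283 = -301.59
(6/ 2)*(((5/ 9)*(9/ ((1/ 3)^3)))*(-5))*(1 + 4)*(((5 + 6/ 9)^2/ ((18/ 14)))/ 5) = -50575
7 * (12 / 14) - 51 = -45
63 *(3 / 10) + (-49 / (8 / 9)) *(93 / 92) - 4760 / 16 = -1230313 / 3680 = -334.32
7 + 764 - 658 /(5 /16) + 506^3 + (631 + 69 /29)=18785259643 /145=129553514.78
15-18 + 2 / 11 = -31 / 11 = -2.82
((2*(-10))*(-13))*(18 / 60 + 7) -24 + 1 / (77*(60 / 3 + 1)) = 1874.00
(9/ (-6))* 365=-1095/ 2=-547.50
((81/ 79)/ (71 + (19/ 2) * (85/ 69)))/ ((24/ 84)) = 39123/ 901627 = 0.04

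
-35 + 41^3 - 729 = 68157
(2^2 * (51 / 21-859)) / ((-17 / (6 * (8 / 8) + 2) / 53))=10169216 / 119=85455.60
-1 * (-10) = 10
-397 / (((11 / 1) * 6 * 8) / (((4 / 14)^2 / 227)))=-397 / 1468236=-0.00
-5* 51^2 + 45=-12960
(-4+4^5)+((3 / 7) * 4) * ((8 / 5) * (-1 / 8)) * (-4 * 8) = 36084 / 35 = 1030.97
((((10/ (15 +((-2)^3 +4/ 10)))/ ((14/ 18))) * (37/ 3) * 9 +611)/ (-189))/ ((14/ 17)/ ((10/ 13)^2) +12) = -0.32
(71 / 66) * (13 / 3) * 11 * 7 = 6461 / 18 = 358.94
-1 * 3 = -3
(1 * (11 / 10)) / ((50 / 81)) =891 / 500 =1.78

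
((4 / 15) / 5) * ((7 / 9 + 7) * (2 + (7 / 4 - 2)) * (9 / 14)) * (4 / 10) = 14 / 75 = 0.19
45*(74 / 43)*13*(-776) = -781233.49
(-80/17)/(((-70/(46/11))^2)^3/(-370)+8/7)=6134607240160/77505582762409979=0.00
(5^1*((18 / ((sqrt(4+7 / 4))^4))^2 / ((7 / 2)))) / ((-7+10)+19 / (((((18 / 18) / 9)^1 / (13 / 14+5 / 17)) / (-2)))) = -1175040 / 1152105397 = -0.00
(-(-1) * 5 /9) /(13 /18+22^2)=2 /1745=0.00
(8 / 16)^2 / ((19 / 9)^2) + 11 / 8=4133 / 2888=1.43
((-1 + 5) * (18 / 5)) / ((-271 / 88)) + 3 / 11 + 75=1052244 / 14905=70.60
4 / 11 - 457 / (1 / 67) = -336805 / 11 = -30618.64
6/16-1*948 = -7581/8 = -947.62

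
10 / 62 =5 / 31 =0.16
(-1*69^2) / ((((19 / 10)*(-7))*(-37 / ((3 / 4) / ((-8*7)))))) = 71415 / 551152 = 0.13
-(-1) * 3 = 3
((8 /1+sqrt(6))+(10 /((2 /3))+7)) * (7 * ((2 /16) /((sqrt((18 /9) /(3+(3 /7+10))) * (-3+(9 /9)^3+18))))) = sqrt(329) * (sqrt(6)+30) /128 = 4.60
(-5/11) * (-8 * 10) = 400/11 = 36.36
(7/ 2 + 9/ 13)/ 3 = 1.40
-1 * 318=-318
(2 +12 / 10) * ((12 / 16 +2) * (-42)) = -1848 / 5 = -369.60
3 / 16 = 0.19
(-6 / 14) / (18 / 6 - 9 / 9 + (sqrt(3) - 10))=0.07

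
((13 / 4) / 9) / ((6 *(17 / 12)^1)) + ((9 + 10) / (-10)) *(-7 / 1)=10207 / 765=13.34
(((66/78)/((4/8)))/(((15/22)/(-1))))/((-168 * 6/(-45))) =-121/1092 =-0.11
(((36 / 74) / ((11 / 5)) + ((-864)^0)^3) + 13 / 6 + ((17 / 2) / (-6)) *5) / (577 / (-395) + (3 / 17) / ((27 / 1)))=363597105 / 143078408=2.54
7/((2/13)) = 91/2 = 45.50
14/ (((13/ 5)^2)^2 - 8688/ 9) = -3750/ 246331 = -0.02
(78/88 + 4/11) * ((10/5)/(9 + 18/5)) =25/126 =0.20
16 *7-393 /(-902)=101417 /902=112.44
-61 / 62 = -0.98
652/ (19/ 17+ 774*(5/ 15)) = 11084/ 4405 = 2.52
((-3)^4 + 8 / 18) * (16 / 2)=5864 / 9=651.56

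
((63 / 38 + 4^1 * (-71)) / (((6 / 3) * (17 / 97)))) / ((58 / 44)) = -11447843 / 18734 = -611.07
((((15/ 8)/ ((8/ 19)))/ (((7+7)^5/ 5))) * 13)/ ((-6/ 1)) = -6175/ 68841472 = -0.00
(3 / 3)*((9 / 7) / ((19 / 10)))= 90 / 133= 0.68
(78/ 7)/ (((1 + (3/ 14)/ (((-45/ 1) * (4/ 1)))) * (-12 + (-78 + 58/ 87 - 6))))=-1080/ 9229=-0.12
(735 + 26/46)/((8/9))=76131/92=827.51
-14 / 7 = -2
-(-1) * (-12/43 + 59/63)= 1781/2709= 0.66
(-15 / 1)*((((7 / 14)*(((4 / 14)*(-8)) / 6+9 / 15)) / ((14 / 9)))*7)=-207 / 28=-7.39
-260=-260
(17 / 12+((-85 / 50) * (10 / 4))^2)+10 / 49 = 46295 / 2352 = 19.68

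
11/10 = 1.10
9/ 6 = 3/ 2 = 1.50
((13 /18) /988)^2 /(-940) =-1 /1759138560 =-0.00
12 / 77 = 0.16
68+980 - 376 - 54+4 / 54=16688 / 27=618.07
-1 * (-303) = 303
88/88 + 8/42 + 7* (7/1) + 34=1768/21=84.19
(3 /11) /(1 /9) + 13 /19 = 656 /209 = 3.14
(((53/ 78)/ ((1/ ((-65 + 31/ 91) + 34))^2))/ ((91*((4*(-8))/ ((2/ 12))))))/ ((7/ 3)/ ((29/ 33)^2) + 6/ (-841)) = -642519795/ 52979055584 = -0.01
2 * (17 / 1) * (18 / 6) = 102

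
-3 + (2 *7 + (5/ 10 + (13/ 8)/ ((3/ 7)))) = 367/ 24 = 15.29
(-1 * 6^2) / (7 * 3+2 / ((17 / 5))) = -1.67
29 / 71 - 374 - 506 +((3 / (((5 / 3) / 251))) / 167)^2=-43180079724 / 49502975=-872.27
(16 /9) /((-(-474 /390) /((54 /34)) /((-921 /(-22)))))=1436760 /14773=97.26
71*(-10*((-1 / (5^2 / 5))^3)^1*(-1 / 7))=-0.81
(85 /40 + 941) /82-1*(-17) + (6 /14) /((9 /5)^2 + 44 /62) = 402145819 /14056112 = 28.61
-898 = -898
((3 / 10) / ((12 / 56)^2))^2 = 9604 / 225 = 42.68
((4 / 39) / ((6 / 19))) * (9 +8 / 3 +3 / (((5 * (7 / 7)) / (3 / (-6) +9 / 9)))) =6821 / 1755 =3.89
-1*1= -1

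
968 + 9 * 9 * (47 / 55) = 57047 / 55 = 1037.22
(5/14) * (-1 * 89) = -445/14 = -31.79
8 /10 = 4 /5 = 0.80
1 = 1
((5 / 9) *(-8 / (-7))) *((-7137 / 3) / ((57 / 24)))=-253760 / 399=-635.99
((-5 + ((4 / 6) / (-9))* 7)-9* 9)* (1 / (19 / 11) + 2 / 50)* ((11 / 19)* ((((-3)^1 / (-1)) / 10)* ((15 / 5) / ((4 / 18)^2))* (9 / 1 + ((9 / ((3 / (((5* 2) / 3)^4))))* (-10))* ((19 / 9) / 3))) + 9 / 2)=595911287944 / 406125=1467310.03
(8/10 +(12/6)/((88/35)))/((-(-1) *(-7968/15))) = -0.00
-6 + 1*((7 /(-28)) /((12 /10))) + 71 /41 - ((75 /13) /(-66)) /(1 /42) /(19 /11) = -571435 /243048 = -2.35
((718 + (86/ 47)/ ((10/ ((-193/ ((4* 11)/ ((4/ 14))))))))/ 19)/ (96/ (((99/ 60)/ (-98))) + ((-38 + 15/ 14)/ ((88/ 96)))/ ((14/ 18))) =-181832847/ 27693698140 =-0.01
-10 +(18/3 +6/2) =-1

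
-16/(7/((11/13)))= -176/91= -1.93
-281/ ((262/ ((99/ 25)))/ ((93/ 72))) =-287463/ 52400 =-5.49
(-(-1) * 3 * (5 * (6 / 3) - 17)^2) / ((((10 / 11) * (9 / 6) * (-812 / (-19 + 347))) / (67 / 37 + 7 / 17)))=-8826972 / 91205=-96.78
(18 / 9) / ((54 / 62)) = 62 / 27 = 2.30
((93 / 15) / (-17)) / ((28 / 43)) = -1333 / 2380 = -0.56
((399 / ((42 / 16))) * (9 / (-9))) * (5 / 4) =-190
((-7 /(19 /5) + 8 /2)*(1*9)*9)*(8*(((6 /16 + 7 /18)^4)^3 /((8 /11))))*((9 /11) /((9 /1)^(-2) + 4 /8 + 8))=31414932481826416015625 /4305913304274532564992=7.30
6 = 6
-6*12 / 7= -72 / 7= -10.29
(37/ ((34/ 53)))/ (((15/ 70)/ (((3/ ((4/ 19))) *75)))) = 19560975/ 68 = 287661.40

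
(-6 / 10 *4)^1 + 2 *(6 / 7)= -0.69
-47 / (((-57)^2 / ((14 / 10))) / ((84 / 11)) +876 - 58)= -9212 / 219893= -0.04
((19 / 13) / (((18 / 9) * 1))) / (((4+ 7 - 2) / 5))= 95 / 234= 0.41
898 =898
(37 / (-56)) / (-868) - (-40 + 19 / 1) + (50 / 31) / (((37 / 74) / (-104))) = -15286395 / 48608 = -314.48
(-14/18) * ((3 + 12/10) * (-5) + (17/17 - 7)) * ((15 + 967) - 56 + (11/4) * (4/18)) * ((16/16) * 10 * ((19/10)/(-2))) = -2218307/12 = -184858.92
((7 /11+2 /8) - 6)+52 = 46.89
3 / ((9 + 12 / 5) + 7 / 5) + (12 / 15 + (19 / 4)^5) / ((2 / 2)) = 12385791 / 5120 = 2419.10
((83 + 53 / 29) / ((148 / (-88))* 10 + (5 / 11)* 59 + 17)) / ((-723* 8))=-205 / 377406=-0.00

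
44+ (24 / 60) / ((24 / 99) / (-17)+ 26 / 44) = 144584 / 3235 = 44.69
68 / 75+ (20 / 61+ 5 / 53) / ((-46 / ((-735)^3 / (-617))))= -40643328153217 / 6881925450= -5905.81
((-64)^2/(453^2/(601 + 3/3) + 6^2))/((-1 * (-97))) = 2465792/22007457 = 0.11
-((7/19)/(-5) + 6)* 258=-1528.99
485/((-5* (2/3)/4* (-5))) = 582/5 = 116.40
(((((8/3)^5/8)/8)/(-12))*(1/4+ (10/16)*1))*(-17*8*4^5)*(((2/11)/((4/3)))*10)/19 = 77987840/50787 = 1535.59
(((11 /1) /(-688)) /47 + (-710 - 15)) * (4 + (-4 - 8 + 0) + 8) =0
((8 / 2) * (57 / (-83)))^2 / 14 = 25992 / 48223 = 0.54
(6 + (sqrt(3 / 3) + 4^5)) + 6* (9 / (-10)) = 1025.60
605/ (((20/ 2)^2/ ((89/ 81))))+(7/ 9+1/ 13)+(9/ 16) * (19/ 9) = 732023/ 84240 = 8.69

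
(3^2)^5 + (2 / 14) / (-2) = 826685 / 14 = 59048.93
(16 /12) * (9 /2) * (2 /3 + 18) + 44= 156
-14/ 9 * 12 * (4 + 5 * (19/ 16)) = -371/ 2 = -185.50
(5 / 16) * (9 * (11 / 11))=45 / 16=2.81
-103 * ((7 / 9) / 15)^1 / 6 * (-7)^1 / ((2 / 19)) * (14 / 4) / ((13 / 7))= 4698757 / 42120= 111.56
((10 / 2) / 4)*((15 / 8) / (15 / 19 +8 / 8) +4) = 6865 / 1088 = 6.31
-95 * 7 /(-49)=13.57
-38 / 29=-1.31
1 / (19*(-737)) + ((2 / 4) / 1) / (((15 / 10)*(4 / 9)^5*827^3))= -578908284743 / 8110312232805376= -0.00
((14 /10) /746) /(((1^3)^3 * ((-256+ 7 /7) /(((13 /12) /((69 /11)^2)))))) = -11011 /54341101800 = -0.00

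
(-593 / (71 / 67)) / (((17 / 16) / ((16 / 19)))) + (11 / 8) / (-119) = -569598455 / 1284248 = -443.53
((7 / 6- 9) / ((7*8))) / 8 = -47 / 2688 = -0.02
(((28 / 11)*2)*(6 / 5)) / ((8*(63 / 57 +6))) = 266 / 2475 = 0.11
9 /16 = 0.56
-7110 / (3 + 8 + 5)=-3555 / 8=-444.38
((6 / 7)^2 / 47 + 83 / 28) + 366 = 3399043 / 9212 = 368.98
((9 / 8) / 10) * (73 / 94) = 657 / 7520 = 0.09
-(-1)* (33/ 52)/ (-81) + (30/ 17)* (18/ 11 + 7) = 3999343/ 262548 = 15.23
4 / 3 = 1.33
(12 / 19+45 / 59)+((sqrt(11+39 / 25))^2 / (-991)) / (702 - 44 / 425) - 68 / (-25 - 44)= 27208033984244 / 11433003878427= 2.38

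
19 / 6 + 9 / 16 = 179 / 48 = 3.73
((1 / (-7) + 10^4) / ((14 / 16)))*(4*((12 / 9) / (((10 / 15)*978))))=746656 / 7987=93.48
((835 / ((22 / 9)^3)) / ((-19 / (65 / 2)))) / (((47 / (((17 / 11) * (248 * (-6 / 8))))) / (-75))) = -4691594773125 / 104595304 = -44854.74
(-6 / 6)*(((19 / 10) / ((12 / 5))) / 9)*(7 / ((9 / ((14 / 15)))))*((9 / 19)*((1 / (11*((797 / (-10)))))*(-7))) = -343 / 1420254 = -0.00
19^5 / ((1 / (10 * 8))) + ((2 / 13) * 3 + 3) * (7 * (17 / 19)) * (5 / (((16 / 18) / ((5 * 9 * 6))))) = 195743396585 / 988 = 198120846.75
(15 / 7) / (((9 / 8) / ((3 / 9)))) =40 / 63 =0.63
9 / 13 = 0.69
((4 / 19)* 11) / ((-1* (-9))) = 44 / 171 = 0.26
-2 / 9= -0.22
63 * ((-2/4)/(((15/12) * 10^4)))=-63/25000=-0.00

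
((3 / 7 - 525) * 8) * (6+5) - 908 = -329492 / 7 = -47070.29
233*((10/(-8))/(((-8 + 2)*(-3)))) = -16.18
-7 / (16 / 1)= -0.44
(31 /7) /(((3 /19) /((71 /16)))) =41819 /336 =124.46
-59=-59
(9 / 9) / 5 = 1 / 5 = 0.20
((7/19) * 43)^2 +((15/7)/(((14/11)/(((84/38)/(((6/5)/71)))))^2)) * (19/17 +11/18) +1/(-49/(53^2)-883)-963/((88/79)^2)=23885535898675275635/618873366885312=38595.19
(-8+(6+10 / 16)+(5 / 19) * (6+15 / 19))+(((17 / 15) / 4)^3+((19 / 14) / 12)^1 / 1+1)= 844699151 / 545832000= 1.55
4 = 4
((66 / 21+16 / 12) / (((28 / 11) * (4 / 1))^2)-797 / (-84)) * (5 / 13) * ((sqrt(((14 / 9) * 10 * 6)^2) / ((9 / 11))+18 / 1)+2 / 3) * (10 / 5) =5579480 / 5733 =973.22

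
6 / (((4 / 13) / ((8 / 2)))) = 78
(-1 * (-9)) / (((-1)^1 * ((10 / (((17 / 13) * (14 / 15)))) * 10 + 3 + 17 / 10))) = -10710 / 103093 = -0.10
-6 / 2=-3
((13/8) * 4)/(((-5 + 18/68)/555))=-122655/161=-761.83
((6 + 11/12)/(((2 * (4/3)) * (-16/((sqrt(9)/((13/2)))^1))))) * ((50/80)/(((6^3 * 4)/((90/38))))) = -2075/16187392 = -0.00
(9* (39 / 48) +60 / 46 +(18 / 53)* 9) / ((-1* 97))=-227679 / 1891888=-0.12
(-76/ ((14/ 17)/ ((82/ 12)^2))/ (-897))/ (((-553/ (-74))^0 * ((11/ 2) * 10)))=0.09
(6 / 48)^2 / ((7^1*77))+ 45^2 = 69854401 / 34496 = 2025.00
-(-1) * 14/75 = 14/75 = 0.19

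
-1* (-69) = 69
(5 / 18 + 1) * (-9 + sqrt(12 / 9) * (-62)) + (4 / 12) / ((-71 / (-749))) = -1426 * sqrt(3) / 27-3401 / 426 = -99.46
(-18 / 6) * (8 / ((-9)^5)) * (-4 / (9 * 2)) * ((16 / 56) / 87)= -32 / 107882523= -0.00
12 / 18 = 2 / 3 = 0.67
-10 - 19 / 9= -12.11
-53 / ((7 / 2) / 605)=-64130 / 7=-9161.43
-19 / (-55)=19 / 55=0.35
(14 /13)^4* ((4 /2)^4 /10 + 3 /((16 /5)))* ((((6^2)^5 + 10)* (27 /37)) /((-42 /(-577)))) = 10931784468756921 /5283785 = 2068930599.70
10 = 10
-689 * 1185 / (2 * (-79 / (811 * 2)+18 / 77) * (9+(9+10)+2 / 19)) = -322910002415 / 4114114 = -78488.35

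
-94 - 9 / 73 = -6871 / 73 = -94.12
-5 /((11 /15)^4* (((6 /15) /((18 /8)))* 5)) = -2278125 /117128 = -19.45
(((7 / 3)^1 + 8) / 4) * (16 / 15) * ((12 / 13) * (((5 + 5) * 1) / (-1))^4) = 992000 / 39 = 25435.90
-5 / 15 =-1 / 3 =-0.33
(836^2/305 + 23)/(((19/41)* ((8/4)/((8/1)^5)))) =474191478784/5795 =81827692.63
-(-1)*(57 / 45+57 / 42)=551 / 210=2.62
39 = 39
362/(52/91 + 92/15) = 19005/352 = 53.99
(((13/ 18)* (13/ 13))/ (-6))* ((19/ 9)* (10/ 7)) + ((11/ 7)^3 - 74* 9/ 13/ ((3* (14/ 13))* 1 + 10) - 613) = -2198267353/ 3584007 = -613.35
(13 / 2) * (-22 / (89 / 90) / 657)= -1430 / 6497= -0.22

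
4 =4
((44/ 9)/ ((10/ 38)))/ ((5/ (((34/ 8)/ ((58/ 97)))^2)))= 568313009/ 3027600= 187.71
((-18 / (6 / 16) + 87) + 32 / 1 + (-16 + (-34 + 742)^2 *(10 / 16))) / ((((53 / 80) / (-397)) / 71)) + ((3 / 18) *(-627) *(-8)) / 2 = -706580419046 / 53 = -13331706019.74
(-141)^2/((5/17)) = 337977/5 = 67595.40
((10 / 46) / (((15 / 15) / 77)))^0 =1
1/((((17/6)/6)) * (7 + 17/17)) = 9/34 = 0.26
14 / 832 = 7 / 416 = 0.02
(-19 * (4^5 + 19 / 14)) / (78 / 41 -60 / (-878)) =-1636379085 / 165536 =-9885.34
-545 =-545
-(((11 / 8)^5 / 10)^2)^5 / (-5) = 11739085287969531650666649599035831993898213898723001 / 71362384635297994052914298472474756819137331200000000000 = 0.00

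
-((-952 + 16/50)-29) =24517/25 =980.68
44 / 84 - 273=-5722 / 21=-272.48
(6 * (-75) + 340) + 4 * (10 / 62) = -3390 / 31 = -109.35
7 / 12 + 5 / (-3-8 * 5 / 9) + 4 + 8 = 9577 / 804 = 11.91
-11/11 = -1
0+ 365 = 365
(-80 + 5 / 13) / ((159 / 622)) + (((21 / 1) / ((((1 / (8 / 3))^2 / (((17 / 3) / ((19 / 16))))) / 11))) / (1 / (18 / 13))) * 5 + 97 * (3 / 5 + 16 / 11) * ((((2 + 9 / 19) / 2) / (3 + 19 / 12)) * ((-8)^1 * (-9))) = 57828.56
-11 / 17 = -0.65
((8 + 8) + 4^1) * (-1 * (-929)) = 18580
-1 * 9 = -9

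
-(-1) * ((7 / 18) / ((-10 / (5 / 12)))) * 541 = -3787 / 432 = -8.77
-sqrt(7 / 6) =-sqrt(42) / 6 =-1.08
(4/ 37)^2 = 16/ 1369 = 0.01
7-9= -2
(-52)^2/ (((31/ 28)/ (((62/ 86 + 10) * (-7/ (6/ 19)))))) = -580411.33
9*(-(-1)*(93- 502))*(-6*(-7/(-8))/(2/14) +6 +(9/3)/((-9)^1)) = 457671/4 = 114417.75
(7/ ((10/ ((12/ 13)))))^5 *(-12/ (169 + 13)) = -112021056/ 15083778125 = -0.01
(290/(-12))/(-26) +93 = 14653/156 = 93.93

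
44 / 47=0.94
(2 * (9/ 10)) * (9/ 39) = 27/ 65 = 0.42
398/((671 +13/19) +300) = 3781/9231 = 0.41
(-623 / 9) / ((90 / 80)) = -4984 / 81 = -61.53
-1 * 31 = -31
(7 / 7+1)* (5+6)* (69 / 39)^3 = 267674 / 2197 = 121.84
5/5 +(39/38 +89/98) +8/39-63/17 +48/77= 387707/6789783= 0.06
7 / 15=0.47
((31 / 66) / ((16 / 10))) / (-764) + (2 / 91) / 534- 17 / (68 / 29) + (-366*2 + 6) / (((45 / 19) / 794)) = -3975940090793477 / 16335359040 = -243394.72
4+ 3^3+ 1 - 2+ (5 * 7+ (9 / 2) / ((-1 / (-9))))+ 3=217 / 2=108.50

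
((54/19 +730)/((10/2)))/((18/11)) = 89.57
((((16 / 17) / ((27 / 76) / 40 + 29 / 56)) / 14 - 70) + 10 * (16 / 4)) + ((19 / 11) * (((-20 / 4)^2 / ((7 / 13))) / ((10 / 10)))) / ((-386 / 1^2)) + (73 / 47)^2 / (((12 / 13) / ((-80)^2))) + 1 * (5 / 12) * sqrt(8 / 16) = 5 * sqrt(2) / 24 + 56967669040227445 / 3412071363162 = 16696.21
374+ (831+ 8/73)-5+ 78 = 93302/73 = 1278.11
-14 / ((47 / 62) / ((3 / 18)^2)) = -217 / 423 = -0.51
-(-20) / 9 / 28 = 0.08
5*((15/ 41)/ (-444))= -0.00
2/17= 0.12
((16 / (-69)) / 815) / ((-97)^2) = -16 / 529115115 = -0.00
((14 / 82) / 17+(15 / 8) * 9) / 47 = 94151 / 262072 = 0.36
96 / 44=24 / 11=2.18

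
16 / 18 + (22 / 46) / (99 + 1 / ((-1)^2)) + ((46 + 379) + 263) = 14260099 / 20700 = 688.89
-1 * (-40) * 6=240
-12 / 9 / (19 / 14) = -56 / 57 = -0.98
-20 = -20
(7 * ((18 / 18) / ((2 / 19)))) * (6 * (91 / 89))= 36309 / 89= 407.97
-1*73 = -73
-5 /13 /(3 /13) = -5 /3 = -1.67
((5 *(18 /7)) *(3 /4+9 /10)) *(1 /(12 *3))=33 /56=0.59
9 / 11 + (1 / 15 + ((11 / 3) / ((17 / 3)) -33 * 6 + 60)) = -382793 / 2805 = -136.47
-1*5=-5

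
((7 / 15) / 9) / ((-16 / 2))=-7 / 1080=-0.01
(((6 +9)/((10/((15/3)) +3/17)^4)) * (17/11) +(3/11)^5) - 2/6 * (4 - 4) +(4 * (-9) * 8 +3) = -85710841098957/301835503211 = -283.97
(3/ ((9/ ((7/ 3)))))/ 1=7/ 9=0.78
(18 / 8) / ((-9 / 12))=-3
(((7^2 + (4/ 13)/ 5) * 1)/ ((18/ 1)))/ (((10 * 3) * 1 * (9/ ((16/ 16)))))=1063/ 105300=0.01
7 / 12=0.58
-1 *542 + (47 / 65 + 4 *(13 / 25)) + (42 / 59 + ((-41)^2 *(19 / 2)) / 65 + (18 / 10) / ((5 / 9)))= -11104643 / 38350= -289.56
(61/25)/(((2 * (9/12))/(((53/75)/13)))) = 6466/73125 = 0.09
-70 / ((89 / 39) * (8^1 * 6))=-455 / 712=-0.64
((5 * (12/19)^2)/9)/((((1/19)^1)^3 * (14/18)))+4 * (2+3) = 13820/7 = 1974.29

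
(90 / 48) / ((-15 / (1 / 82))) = -1 / 656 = -0.00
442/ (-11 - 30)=-442/ 41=-10.78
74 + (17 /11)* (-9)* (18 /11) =6200 /121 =51.24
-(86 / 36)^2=-1849 / 324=-5.71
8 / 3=2.67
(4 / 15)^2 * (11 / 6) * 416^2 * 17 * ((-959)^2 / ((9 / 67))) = 15952555778711552 / 6075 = 2625935107606.84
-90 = -90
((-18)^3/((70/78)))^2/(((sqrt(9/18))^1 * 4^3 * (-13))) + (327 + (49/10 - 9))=3229/10 - 62178597 * sqrt(2)/1225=-71459.81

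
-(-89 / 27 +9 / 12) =275 / 108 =2.55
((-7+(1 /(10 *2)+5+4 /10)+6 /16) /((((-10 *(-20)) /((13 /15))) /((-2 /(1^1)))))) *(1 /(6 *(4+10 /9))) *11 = 6721 /1840000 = 0.00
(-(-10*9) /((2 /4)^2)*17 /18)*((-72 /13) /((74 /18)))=-220320 /481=-458.05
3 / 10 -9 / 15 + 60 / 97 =309 / 970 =0.32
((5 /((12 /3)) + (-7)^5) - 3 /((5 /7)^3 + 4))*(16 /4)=-33545649 /499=-67225.75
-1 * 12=-12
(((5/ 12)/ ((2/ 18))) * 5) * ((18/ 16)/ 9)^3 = 75/ 2048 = 0.04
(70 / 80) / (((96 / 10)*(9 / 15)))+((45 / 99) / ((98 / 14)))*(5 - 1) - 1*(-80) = 7132835 / 88704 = 80.41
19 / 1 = 19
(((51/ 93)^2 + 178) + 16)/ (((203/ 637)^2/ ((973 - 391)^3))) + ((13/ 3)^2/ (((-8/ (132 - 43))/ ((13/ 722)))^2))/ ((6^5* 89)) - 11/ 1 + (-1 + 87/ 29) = 711709373087287391042369130929/ 1887002666872233984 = 377163946602.67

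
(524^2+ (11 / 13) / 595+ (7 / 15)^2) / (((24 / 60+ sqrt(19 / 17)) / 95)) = -3631778464924 / 333333+ 9079446162310 * sqrt(323) / 5666661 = 17900734.71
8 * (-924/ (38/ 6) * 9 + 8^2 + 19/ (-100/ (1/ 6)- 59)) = -125117992/ 12521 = -9992.65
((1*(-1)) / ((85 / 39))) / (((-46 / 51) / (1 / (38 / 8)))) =234 / 2185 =0.11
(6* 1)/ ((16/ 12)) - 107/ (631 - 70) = 4835/ 1122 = 4.31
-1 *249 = -249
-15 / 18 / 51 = -5 / 306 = -0.02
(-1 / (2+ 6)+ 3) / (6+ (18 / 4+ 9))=23 / 156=0.15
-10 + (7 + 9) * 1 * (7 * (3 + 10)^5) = 41584806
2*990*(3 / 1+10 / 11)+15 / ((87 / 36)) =224640 / 29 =7746.21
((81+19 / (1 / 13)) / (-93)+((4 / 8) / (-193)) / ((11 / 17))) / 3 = -1394269 / 1184634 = -1.18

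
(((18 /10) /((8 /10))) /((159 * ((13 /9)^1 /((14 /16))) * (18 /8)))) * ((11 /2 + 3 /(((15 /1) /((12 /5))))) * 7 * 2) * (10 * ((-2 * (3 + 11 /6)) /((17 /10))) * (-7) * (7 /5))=1601467 /9010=177.74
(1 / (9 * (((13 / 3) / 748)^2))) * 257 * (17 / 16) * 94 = 14361278734 / 169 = 84977980.67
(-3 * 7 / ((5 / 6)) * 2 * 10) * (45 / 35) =-648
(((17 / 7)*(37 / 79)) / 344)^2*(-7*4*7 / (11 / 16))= -395641 / 126935699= -0.00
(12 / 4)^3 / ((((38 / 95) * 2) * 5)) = 27 / 4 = 6.75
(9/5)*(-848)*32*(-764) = 186587136/5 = 37317427.20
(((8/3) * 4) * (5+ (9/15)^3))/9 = 20864/3375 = 6.18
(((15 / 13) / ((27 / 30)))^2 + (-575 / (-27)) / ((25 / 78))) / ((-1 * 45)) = -103562 / 68445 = -1.51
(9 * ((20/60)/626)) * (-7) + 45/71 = 26679/44446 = 0.60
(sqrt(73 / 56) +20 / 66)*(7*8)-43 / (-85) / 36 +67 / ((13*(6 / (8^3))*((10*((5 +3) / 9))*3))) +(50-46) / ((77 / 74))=114314051 / 3063060 +2*sqrt(1022)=101.26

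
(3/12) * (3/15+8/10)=1/4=0.25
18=18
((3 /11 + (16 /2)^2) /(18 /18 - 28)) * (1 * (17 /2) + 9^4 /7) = -1337341 /594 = -2251.42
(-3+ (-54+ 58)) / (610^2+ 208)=1 / 372308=0.00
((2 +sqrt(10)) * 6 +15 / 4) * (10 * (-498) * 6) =-179280 * sqrt(10)- 470610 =-1037543.14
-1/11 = -0.09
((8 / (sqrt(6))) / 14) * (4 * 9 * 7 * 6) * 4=576 * sqrt(6)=1410.91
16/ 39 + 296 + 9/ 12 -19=43393/ 156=278.16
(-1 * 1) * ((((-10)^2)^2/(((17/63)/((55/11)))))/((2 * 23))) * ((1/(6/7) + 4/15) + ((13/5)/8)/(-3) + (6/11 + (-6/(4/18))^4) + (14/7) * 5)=-9207420980625/4301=-2140762841.35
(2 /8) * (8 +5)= 13 /4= 3.25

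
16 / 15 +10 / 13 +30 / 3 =2308 / 195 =11.84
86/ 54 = 43/ 27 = 1.59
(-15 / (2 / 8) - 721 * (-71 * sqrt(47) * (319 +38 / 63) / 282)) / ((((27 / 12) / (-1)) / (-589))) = -47120 / 3 +173457266390 * sqrt(47) / 11421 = 104105045.13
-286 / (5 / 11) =-3146 / 5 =-629.20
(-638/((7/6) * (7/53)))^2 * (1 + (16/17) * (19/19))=1358343276048/40817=33278861.16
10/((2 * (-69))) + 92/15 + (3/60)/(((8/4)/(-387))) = -665/184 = -3.61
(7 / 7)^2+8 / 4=3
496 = 496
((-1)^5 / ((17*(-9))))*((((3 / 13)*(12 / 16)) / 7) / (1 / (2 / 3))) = 1 / 9282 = 0.00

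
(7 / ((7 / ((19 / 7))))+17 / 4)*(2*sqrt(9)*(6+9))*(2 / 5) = 1755 / 7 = 250.71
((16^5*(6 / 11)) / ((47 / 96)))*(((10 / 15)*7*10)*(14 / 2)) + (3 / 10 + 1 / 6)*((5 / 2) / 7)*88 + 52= 591900283880 / 1551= 381624941.25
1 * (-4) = -4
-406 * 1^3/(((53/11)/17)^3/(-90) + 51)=-238942477620/30014792893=-7.96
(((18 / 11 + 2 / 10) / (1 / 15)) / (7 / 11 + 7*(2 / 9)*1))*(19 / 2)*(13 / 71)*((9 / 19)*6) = 957177 / 15407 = 62.13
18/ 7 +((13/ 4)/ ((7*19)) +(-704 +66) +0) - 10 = -645.40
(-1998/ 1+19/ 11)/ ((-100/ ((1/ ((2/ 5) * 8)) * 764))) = 4194169/ 880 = 4766.10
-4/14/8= -1/28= -0.04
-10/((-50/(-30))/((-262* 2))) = 3144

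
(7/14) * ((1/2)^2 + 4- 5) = -3/8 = -0.38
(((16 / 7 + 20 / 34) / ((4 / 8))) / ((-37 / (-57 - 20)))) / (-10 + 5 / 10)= -792 / 629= -1.26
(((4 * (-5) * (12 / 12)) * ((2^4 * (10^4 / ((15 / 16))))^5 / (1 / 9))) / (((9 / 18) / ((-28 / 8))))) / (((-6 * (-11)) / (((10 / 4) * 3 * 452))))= 2783083832226611200000000000000000 / 297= 9370652633759633670033670000000.00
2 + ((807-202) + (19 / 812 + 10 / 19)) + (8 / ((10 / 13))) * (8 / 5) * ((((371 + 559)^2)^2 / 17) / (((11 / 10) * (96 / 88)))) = 160034457048561709 / 262276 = 610175757784.02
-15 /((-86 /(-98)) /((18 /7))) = -43.95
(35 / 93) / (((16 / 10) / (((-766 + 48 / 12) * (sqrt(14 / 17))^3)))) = -155575 * sqrt(238) / 17918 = -133.95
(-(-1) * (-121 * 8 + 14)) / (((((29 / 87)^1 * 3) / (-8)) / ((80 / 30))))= 20352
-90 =-90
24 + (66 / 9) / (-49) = 3506 / 147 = 23.85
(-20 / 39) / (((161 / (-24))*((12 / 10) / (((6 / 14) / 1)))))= 400 / 14651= 0.03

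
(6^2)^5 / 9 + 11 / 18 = 120932363 / 18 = 6718464.61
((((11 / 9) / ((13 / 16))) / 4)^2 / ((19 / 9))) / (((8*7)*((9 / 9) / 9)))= 242 / 22477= 0.01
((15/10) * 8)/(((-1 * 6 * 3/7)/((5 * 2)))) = -140/3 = -46.67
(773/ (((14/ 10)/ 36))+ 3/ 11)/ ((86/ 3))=4591683/ 6622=693.40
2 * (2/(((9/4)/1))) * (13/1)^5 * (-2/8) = -1485172/9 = -165019.11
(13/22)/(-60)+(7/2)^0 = 1307/1320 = 0.99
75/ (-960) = -5/ 64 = -0.08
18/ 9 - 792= -790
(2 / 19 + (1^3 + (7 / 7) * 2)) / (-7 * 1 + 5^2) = 59 / 342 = 0.17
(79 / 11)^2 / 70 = 0.74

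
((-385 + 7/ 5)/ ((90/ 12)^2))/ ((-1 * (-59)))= -7672/ 66375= -0.12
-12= -12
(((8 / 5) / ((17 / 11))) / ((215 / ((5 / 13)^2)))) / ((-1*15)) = -88 / 1853085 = -0.00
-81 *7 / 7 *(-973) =78813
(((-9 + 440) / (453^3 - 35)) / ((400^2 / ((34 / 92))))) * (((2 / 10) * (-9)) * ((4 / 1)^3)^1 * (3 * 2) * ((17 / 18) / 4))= -373677 / 213807176600000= -0.00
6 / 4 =3 / 2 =1.50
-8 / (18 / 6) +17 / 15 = -23 / 15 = -1.53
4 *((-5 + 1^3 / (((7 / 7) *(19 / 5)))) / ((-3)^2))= -40 / 19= -2.11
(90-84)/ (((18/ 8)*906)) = 4/ 1359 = 0.00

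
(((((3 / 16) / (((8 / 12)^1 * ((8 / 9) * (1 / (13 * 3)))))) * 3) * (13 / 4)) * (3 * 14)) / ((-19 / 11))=-2925.52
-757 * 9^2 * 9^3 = -44700093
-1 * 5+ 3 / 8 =-37 / 8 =-4.62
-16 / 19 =-0.84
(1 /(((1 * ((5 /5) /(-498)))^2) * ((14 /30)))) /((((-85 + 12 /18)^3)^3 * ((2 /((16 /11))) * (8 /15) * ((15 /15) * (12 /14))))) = -183054852450 /46717261351587040851263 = -0.00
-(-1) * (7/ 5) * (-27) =-189/ 5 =-37.80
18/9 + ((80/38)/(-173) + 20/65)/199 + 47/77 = 1710169625/654767113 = 2.61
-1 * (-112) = 112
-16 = -16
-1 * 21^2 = -441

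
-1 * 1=-1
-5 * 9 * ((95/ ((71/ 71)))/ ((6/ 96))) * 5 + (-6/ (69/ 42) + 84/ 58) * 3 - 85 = -228175105/ 667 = -342091.61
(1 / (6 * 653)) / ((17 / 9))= 0.00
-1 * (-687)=687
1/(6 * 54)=1/324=0.00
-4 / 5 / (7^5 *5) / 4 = -1 / 420175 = -0.00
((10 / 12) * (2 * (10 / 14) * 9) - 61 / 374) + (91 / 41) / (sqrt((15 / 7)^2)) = 18655811 / 1610070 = 11.59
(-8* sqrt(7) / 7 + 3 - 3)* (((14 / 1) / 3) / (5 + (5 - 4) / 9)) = -24* sqrt(7) / 23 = -2.76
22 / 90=11 / 45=0.24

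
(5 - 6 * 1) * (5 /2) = -5 /2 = -2.50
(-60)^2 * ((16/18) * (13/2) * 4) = 83200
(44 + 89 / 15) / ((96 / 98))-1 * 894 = -606979 / 720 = -843.03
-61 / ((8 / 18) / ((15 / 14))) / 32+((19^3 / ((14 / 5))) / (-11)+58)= -3337049 / 19712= -169.29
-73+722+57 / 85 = 55222 / 85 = 649.67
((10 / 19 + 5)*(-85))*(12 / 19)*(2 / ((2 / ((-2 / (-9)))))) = -23800 / 361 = -65.93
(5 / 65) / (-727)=-1 / 9451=-0.00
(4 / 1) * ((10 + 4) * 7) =392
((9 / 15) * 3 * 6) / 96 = 9 / 80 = 0.11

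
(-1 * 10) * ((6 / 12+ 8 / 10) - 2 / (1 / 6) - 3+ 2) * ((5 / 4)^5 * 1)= 365625 / 1024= 357.06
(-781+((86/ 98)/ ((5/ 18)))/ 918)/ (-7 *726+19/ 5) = 9758552/ 63452109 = 0.15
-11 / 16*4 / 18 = -11 / 72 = -0.15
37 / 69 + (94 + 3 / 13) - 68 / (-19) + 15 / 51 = 98.64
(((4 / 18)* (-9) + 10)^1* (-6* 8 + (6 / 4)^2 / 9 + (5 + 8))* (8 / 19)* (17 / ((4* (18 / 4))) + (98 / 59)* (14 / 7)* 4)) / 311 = -16807880 / 3137679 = -5.36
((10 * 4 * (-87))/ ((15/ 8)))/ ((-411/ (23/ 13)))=42688/ 5343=7.99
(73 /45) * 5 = 8.11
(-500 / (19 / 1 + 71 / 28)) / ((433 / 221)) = -3094000 / 261099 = -11.85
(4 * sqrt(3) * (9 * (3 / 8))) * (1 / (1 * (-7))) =-27 * sqrt(3) / 14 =-3.34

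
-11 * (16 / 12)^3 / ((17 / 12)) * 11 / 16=-1936 / 153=-12.65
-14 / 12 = -1.17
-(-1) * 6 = 6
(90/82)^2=2025/1681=1.20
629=629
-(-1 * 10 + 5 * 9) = -35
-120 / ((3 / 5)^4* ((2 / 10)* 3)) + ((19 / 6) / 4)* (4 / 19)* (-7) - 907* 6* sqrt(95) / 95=-250189 / 162 - 5442* sqrt(95) / 95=-2102.71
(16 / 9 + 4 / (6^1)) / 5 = 22 / 45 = 0.49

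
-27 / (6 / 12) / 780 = -0.07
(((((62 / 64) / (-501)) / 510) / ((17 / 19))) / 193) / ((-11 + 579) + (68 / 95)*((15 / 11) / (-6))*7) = -123101 / 3178243462366080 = -0.00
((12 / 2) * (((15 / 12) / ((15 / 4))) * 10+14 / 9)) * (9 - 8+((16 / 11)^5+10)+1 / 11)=7559408 / 14641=516.32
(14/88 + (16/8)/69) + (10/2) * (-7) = -105689/3036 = -34.81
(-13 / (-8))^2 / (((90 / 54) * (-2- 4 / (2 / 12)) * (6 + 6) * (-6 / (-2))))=-13 / 7680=-0.00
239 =239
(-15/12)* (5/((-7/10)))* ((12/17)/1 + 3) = 1125/34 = 33.09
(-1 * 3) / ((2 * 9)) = -1 / 6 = -0.17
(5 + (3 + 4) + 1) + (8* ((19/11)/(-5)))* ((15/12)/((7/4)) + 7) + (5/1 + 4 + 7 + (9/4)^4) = 3282977/98560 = 33.31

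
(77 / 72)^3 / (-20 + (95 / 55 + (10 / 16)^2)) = -5021863 / 73419048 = -0.07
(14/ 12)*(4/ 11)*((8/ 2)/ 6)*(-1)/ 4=-7/ 99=-0.07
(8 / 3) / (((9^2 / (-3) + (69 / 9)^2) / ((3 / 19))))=36 / 2717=0.01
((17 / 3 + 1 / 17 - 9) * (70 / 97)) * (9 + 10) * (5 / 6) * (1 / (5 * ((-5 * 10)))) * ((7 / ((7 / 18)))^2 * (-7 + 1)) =-2398788 / 8245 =-290.94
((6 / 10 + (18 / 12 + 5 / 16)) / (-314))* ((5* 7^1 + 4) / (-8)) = 7527 / 200960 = 0.04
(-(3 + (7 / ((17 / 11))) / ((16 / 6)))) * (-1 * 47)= 220.83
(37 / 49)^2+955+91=2512815 / 2401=1046.57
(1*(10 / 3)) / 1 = 10 / 3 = 3.33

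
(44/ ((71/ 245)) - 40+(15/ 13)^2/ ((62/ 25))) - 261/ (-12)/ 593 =99175669573/ 882310468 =112.40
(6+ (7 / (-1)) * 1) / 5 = -1 / 5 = -0.20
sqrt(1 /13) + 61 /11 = sqrt(13) /13 + 61 /11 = 5.82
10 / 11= 0.91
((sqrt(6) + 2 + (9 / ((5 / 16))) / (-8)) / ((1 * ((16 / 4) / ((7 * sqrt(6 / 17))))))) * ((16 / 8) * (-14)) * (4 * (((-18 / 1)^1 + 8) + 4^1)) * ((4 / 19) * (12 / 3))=-150528 * sqrt(102) / 1615 + 112896 * sqrt(17) / 323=499.78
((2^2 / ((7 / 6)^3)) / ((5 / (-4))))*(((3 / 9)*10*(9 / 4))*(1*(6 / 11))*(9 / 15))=-93312 / 18865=-4.95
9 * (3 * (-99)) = -2673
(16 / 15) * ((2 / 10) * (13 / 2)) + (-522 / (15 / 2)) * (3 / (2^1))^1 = -103.01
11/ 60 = 0.18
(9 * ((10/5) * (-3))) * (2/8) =-27/2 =-13.50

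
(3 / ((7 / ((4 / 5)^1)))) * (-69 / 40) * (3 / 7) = -621 / 2450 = -0.25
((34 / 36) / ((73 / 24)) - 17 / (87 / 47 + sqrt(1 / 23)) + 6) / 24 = -112601585 / 903390768 + 37553 * sqrt(23) / 4125072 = -0.08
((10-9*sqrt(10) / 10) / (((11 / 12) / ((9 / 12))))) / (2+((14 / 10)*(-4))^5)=-46875 / 31540883+16875*sqrt(10) / 126163532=-0.00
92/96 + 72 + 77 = 3599/24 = 149.96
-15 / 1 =-15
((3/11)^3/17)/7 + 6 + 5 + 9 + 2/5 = 16155813/791945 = 20.40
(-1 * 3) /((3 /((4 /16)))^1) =-1 /4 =-0.25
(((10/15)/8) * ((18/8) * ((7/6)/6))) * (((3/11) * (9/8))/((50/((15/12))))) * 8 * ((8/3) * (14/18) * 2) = 49/5280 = 0.01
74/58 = 37/29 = 1.28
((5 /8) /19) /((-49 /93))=-465 /7448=-0.06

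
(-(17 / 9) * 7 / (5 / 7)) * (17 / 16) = -14161 / 720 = -19.67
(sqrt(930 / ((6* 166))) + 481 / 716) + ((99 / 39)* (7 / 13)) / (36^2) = 8792995 / 13068432 + sqrt(25730) / 166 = 1.64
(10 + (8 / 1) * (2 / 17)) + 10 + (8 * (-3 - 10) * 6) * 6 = -3723.06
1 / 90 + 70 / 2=3151 / 90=35.01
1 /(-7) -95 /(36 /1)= -701 /252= -2.78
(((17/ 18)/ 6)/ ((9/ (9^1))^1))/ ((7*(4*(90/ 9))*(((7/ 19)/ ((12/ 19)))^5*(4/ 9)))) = 11016/ 588245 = 0.02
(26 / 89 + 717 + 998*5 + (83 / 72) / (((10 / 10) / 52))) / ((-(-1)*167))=9239113 / 267534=34.53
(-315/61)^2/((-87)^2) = 11025/3129361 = 0.00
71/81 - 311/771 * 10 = -65723/20817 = -3.16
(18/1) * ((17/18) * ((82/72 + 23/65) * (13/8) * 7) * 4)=415667/360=1154.63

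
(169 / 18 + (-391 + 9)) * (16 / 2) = -26828 / 9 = -2980.89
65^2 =4225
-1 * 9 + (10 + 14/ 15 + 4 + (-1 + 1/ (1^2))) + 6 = 179/ 15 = 11.93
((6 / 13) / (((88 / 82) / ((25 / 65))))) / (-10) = -123 / 7436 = -0.02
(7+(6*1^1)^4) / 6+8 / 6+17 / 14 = 1538 / 7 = 219.71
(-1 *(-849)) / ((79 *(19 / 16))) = 13584 / 1501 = 9.05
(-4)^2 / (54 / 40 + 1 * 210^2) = 320 / 882027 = 0.00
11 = 11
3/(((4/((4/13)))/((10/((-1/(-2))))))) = 60/13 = 4.62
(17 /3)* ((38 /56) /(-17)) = -19 /84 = -0.23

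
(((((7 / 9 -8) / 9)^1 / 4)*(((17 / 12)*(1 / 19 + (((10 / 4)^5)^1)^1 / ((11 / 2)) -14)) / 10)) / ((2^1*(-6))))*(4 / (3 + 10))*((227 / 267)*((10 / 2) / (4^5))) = 27302425 / 2369804304384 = 0.00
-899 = -899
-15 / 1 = -15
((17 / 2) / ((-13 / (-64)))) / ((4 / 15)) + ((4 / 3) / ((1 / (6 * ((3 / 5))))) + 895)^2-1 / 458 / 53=6388528731237 / 7889050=809796.96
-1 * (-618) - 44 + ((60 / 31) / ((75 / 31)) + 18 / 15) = 576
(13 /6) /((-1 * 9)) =-13 /54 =-0.24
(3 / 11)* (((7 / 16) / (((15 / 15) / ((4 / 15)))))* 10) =0.32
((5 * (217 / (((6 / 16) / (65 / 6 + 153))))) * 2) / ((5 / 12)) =2275317.33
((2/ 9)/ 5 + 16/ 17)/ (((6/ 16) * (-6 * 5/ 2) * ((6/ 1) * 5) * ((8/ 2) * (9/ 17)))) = -754/ 273375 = -0.00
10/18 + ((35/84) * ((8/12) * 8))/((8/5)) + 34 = 647/18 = 35.94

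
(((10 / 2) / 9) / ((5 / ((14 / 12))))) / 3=7 / 162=0.04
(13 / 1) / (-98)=-13 / 98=-0.13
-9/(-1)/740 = 9/740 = 0.01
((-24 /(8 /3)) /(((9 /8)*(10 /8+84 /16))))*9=-144 /13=-11.08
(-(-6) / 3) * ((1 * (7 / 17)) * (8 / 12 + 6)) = 280 / 51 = 5.49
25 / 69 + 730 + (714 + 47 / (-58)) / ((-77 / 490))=-83820470 / 22011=-3808.12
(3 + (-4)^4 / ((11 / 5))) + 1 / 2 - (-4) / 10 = 13229 / 110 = 120.26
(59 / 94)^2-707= -6243571 / 8836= -706.61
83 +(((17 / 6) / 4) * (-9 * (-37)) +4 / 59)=150541 / 472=318.94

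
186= 186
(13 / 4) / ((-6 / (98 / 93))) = -637 / 1116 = -0.57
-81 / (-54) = 3 / 2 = 1.50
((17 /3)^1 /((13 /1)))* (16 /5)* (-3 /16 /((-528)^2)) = -17 /18120960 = -0.00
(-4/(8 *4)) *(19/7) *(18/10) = -171/280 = -0.61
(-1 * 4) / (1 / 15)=-60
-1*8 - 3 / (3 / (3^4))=-89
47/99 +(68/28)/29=11224/20097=0.56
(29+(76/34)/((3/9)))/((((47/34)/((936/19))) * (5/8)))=9090432/4465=2035.93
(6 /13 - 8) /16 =-49 /104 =-0.47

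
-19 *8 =-152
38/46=19/23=0.83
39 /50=0.78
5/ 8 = 0.62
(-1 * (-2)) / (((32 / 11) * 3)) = 11 / 48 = 0.23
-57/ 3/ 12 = -19/ 12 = -1.58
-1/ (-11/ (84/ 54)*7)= 2/ 99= 0.02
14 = 14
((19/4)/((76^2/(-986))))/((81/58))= -0.58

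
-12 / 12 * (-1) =1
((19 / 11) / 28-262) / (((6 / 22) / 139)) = -11214103 / 84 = -133501.23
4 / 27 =0.15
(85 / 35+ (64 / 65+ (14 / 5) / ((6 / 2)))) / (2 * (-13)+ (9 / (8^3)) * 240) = -11168 / 55965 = -0.20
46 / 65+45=2971 / 65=45.71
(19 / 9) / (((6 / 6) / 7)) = 14.78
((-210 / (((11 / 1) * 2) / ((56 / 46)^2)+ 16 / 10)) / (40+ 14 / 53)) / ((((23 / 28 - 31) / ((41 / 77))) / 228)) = 81569900160 / 63931896743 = 1.28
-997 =-997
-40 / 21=-1.90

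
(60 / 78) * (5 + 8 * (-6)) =-430 / 13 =-33.08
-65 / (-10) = 6.50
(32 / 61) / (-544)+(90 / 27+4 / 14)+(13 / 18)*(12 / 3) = 425107 / 65331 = 6.51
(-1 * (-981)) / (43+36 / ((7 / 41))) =6867 / 1777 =3.86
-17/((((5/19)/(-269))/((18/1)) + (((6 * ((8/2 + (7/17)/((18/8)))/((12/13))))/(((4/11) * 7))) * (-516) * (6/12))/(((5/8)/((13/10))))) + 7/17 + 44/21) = 930559770/313635322001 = 0.00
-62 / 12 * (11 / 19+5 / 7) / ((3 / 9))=-2666 / 133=-20.05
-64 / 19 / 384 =-0.01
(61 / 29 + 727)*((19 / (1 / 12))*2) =9641664 / 29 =332471.17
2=2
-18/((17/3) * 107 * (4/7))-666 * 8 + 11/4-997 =-46001069/7276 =-6322.30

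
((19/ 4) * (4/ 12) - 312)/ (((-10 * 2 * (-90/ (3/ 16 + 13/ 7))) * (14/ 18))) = -34121/ 75264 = -0.45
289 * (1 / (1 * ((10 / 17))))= 4913 / 10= 491.30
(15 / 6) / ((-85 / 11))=-11 / 34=-0.32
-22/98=-11/49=-0.22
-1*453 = -453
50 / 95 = 10 / 19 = 0.53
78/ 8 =39/ 4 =9.75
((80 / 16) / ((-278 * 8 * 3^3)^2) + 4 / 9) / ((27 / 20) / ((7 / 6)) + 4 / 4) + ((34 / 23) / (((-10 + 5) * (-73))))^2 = 3953289293756408887 / 19186044468197500800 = 0.21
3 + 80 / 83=3.96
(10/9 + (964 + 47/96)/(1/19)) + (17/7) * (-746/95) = 3506222239/191520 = 18307.34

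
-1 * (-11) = 11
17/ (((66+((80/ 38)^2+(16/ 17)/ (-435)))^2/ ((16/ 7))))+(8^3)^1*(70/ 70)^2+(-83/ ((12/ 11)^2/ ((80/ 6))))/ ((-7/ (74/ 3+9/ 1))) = 49954362593282076862307/ 10022102090158546206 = 4984.42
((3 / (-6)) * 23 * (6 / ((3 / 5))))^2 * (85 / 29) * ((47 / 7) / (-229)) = -52833875 / 46487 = -1136.53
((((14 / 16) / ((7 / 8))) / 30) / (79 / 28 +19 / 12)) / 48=0.00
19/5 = 3.80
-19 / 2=-9.50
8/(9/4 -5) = -32/11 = -2.91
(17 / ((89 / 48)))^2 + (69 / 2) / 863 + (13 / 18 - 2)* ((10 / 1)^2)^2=-1561890963955 / 123044814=-12693.68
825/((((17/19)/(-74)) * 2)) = -579975/17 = -34116.18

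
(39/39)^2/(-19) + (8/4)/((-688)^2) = -236653/4496768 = -0.05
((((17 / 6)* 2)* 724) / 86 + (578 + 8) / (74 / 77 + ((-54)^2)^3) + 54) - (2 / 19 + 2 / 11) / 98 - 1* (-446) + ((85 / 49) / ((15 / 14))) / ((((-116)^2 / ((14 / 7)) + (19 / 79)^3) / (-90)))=109101763885726815672705440731 / 199206830128249030557355347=547.68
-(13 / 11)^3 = -2197 / 1331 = -1.65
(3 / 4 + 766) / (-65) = -3067 / 260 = -11.80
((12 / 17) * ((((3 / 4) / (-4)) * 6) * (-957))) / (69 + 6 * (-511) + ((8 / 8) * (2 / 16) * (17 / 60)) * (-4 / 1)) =-1550340 / 6114169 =-0.25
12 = 12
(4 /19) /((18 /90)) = 20 /19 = 1.05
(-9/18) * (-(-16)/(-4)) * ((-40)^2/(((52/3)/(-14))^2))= 352800/169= 2087.57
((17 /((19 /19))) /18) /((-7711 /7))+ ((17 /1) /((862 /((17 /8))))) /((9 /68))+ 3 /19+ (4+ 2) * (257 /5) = 1170236728621 /3788722740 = 308.87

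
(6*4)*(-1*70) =-1680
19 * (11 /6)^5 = 3059969 /7776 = 393.51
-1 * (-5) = 5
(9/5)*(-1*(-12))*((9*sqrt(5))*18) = 17496*sqrt(5)/5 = 7824.45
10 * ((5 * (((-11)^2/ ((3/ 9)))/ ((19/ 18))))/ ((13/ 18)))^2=3458145636000/ 61009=56682549.07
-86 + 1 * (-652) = -738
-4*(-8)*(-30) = -960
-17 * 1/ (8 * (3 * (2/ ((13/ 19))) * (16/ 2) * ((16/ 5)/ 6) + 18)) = -1105/ 28816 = -0.04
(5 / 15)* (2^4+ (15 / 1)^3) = 3391 / 3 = 1130.33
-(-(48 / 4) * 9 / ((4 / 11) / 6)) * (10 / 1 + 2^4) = 46332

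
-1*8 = -8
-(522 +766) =-1288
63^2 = 3969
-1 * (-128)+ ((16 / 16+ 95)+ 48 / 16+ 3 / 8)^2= 640217 / 64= 10003.39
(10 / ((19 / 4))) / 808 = 5 / 1919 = 0.00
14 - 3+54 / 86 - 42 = -1306 / 43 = -30.37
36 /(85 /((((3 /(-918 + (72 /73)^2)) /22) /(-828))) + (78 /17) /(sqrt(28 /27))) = 4028250420199199040 /52959865192401460890226871 - 25104045044 * sqrt(21) /158879595577204382670680613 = 0.00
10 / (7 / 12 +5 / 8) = 240 / 29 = 8.28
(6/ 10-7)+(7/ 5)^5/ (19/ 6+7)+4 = -356658/ 190625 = -1.87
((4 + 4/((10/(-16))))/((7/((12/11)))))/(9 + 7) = -9/385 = -0.02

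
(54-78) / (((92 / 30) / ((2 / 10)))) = -1.57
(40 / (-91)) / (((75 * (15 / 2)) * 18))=-8 / 184275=-0.00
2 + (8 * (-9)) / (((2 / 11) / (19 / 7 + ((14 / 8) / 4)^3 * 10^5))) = -3317186.14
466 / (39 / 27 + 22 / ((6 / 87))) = 2097 / 1442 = 1.45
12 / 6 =2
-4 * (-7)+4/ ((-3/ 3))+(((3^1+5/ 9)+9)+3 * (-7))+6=194/ 9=21.56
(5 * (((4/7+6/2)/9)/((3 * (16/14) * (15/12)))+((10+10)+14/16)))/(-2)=-22645/432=-52.42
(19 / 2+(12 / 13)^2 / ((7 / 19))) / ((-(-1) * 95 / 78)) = 4413 / 455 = 9.70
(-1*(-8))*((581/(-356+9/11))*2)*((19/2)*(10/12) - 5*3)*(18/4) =3259410/3907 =834.25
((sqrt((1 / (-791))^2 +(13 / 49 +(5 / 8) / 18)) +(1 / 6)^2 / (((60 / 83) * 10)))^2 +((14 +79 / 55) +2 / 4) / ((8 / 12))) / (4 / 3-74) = -11103319781810357 / 33334224295680000-83 * sqrt(27032117) / 7449321600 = -0.33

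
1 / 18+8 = 145 / 18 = 8.06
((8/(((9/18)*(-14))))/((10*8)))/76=-1/5320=-0.00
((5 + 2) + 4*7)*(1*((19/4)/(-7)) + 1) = 45/4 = 11.25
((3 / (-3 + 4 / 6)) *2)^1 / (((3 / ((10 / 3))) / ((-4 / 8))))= 10 / 7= 1.43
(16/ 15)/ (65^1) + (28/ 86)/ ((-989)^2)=672960898/ 41007722925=0.02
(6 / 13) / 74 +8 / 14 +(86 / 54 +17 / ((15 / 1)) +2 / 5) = 1683449 / 454545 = 3.70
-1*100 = -100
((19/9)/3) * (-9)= -19/3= -6.33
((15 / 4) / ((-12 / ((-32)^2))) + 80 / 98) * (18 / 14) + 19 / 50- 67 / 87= -612888071 / 1492050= -410.77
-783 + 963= 180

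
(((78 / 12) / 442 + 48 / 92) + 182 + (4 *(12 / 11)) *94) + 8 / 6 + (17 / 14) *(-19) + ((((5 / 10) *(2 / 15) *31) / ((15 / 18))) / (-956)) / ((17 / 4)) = 1232557526401 / 2158671900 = 570.98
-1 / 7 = -0.14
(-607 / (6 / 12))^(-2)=1 / 1473796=0.00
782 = 782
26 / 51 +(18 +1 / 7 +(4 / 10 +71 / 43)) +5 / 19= 20.97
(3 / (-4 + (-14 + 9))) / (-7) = 1 / 21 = 0.05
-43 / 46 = -0.93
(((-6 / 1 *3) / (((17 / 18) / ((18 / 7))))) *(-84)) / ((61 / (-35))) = -2362.04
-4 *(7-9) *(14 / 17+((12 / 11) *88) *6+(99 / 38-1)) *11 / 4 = 4110315 / 323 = 12725.43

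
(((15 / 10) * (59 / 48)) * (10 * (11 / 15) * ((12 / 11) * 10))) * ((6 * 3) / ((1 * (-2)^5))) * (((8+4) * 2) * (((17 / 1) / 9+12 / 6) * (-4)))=30975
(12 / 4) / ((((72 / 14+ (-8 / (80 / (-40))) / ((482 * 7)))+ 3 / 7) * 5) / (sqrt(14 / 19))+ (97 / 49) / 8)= 0.09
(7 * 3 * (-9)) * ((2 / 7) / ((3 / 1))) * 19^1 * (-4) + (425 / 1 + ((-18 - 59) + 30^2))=2616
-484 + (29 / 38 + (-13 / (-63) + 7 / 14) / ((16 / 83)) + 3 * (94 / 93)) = -565855505 / 1187424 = -476.54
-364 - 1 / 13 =-4733 / 13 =-364.08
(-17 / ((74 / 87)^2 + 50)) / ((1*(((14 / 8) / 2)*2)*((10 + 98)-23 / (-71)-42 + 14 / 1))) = -0.00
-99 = -99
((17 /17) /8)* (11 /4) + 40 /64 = 0.97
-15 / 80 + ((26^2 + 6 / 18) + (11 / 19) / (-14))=4316251 / 6384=676.10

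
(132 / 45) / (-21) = -44 / 315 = -0.14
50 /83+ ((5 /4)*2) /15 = 383 /498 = 0.77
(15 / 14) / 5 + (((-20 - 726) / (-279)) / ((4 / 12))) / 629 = 185935 / 818958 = 0.23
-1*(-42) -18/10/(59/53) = 11913/295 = 40.38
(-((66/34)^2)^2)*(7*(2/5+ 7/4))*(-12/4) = 1070886663/1670420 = 641.09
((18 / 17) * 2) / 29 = 36 / 493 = 0.07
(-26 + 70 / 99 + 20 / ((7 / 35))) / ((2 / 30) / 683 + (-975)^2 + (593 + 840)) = 0.00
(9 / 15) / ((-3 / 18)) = -18 / 5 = -3.60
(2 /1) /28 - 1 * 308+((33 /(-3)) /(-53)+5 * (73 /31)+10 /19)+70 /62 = -128616561 /437038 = -294.29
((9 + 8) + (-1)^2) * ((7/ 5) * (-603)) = -15195.60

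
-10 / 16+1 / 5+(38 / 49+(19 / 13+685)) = 17499971 / 25480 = 686.81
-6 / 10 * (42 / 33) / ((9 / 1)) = -14 / 165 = -0.08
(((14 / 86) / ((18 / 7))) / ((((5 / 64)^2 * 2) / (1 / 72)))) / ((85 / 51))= 6272 / 145125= 0.04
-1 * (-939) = 939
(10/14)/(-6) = -5/42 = -0.12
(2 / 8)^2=1 / 16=0.06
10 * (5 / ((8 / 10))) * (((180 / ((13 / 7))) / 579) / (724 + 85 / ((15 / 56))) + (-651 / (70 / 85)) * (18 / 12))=-1161755598375 / 15676232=-74109.36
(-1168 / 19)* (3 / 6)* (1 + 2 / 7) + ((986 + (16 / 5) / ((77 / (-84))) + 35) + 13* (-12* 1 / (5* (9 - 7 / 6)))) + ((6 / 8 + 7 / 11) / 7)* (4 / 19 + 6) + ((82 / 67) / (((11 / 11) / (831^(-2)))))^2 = 975.24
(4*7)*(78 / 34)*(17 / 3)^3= 105196 / 9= 11688.44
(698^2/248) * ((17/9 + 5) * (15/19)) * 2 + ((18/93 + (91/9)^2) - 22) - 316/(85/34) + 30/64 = 162768553759/7633440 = 21323.09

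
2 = 2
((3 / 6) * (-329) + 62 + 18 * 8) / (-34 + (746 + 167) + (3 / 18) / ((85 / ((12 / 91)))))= 642005 / 13598134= 0.05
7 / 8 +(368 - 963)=-4753 / 8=-594.12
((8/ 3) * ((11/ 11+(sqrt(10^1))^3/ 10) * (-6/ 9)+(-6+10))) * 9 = 80 - 16 * sqrt(10) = 29.40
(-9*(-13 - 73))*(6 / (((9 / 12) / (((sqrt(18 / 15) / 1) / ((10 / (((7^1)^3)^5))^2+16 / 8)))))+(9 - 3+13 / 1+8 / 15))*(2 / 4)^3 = 2907574897499301293334359121*sqrt(30) / 37565567151153763479772165+37797 / 20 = 2313.79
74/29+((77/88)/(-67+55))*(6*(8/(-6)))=1091/348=3.14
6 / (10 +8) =1 / 3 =0.33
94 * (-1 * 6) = -564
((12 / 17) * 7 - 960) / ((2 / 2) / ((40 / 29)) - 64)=649440 / 43027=15.09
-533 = -533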